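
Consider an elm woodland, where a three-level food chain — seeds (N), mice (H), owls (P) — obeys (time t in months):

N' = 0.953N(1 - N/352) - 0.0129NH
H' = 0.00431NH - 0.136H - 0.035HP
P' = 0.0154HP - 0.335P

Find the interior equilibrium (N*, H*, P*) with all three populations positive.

From dP/dt = 0: 0.0154H* = 0.335, so H* = 21.8.
From dN/dt = 0: 0.953(1 - N*/352) = 0.0129·21.8, giving N* = 352·(1 - 0.294) = 248.
From dH/dt = 0: 0.00431·248 - 0.136 = 0.035P*, so P* = 0.934/0.035 = 26.7.

N* ≈ 248, H* ≈ 21.8, P* ≈ 26.7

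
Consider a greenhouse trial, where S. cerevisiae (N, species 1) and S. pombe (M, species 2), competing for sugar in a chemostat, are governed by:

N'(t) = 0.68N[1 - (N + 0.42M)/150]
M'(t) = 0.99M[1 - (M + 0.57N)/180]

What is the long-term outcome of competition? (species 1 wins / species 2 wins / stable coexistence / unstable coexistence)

Compare the nullcline intercepts: K1/α12 = 150/0.42 = 357 > K2 = 180; K2/α21 = 180/0.57 = 316 > K1 = 150.
Since both inequalities hold, each species can invade when rare, so the interior equilibrium is stable.

stable coexistence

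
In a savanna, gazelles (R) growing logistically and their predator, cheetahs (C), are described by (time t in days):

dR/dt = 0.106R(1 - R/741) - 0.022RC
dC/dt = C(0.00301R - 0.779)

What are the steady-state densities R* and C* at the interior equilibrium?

From dC/dt = 0 with C > 0: 0.00301R* = 0.779, so R* = 259.
Substitute into dR/dt = 0: 0.106(1 - 259/741) = 0.022C*.
The bracket is 0.651, giving C* = 0.069/0.022 = 3.14.

R* ≈ 259, C* ≈ 3.14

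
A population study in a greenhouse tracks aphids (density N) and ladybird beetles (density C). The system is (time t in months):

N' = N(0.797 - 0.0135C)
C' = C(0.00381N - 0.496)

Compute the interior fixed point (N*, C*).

Set dC/dt = 0 with C > 0: 0.00381N - 0.496 = 0, so N* = 0.496/0.00381 = 130.
Set dN/dt = 0 with N > 0: 0.797 - 0.0135C = 0, so C* = 0.797/0.0135 = 59.

N* ≈ 130, C* ≈ 59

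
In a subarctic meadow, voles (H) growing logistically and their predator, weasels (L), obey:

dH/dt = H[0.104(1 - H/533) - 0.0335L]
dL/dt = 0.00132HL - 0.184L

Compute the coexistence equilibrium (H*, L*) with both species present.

From dL/dt = 0 with L > 0: 0.00132H* = 0.184, so H* = 139.
Substitute into dH/dt = 0: 0.104(1 - 139/533) = 0.0335L*.
The bracket is 0.738, giving L* = 0.0768/0.0335 = 2.29.

H* ≈ 139, L* ≈ 2.29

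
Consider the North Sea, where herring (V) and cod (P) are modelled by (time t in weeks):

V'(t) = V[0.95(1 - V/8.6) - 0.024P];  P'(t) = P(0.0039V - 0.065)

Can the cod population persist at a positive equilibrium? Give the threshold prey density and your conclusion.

Threshold V = 16.7; K < 16.7, so no, the predator goes extinct.

The predator equation gives dP/dt > 0 only when V > 0.065/0.0039 = 16.7.
Without the predator, V → K = 8.6. Since 8.6 < 16.7, the predator cannot invade.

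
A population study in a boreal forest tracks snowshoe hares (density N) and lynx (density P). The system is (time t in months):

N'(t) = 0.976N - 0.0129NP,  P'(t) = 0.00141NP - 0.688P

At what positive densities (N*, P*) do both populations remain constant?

Set dP/dt = 0 with P > 0: 0.00141N - 0.688 = 0, so N* = 0.688/0.00141 = 488.
Set dN/dt = 0 with N > 0: 0.976 - 0.0129P = 0, so P* = 0.976/0.0129 = 75.7.

N* ≈ 488, P* ≈ 75.7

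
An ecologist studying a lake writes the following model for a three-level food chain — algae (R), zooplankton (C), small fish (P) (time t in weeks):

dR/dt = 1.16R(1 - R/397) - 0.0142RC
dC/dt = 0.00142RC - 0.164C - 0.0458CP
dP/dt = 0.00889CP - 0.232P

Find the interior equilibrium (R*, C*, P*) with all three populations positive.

From dP/dt = 0: 0.00889C* = 0.232, so C* = 26.1.
From dR/dt = 0: 1.16(1 - R*/397) = 0.0142·26.1, giving R* = 397·(1 - 0.319) = 270.
From dC/dt = 0: 0.00142·270 - 0.164 = 0.0458P*, so P* = 0.22/0.0458 = 4.8.

R* ≈ 270, C* ≈ 26.1, P* ≈ 4.8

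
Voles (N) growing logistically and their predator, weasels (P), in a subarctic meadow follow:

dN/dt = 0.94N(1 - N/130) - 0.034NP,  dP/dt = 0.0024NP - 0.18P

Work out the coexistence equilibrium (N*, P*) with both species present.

From dP/dt = 0 with P > 0: 0.0024N* = 0.18, so N* = 75.
Substitute into dN/dt = 0: 0.94(1 - 75/130) = 0.034P*.
The bracket is 0.423, giving P* = 0.398/0.034 = 11.7.

N* ≈ 75, P* ≈ 11.7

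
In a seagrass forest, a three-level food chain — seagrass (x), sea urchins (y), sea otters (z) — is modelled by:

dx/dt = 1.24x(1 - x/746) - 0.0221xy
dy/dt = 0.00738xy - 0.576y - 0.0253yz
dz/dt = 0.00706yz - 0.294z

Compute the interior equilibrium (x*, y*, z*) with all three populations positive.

From dz/dt = 0: 0.00706y* = 0.294, so y* = 41.6.
From dx/dt = 0: 1.24(1 - x*/746) = 0.0221·41.6, giving x* = 746·(1 - 0.742) = 192.
From dy/dt = 0: 0.00738·192 - 0.576 = 0.0253z*, so z* = 0.843/0.0253 = 33.3.

x* ≈ 192, y* ≈ 41.6, z* ≈ 33.3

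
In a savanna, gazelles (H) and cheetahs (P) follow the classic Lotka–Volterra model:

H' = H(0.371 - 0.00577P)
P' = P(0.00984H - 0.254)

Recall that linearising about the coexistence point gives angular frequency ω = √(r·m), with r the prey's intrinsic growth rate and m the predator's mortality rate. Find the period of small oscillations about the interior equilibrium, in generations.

T ≈ 20.5 generations

Here r = 0.371 and m = 0.254, so r·m = 0.0942.
ω = √0.0942 = 0.307 per generation, hence T = 2π/ω ≈ 20.5 generations.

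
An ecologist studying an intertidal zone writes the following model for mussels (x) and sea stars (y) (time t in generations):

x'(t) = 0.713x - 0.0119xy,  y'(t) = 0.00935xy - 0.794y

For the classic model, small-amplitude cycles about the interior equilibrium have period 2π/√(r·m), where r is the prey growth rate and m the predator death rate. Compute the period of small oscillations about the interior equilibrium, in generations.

Here r = 0.713 and m = 0.794, so r·m = 0.566.
ω = √0.566 = 0.752 per generation, hence T = 2π/ω ≈ 8.35 generations.

T ≈ 8.35 generations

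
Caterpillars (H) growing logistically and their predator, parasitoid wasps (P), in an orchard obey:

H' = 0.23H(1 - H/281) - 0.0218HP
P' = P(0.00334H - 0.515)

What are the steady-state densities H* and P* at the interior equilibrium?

From dP/dt = 0 with P > 0: 0.00334H* = 0.515, so H* = 154.
Substitute into dH/dt = 0: 0.23(1 - 154/281) = 0.0218P*.
The bracket is 0.451, giving P* = 0.104/0.0218 = 4.76.

H* ≈ 154, P* ≈ 4.76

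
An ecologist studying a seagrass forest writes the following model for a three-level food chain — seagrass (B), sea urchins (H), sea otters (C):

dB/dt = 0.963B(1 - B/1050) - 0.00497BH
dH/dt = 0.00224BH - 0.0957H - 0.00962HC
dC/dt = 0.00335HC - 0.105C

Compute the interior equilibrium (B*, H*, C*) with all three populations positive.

From dC/dt = 0: 0.00335H* = 0.105, so H* = 31.3.
From dB/dt = 0: 0.963(1 - B*/1050) = 0.00497·31.3, giving B* = 1050·(1 - 0.162) = 880.
From dH/dt = 0: 0.00224·880 - 0.0957 = 0.00962C*, so C* = 1.88/0.00962 = 195.

B* ≈ 880, H* ≈ 31.3, C* ≈ 195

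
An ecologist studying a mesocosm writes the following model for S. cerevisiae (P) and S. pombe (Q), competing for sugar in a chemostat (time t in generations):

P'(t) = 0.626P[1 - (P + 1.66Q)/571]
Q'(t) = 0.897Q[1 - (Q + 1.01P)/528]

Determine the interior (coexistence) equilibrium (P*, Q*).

Setting both brackets to zero gives the nullclines P + 1.66Q = 571 and 1.01P + Q = 528.
Substituting Q = 528 - 1.01P into the first: P(1 - 1.66·1.01) = 571 - 1.66·528.
So P* = -305/-0.677 = 451, and then Q* = 528 - 1.01·451 = 72.

P* ≈ 451, Q* ≈ 72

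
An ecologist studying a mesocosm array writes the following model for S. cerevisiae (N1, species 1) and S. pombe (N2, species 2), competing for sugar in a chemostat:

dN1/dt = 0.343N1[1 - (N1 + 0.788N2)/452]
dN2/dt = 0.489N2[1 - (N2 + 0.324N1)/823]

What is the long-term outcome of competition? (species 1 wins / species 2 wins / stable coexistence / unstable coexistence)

species 2 excludes species 1

Compare the nullcline intercepts: K1/α12 = 452/0.788 = 574 < K2 = 823; K2/α21 = 823/0.324 = 2540 > K1 = 452.
Since the inequalities point opposite ways, species 2 can invade but species 1 cannot.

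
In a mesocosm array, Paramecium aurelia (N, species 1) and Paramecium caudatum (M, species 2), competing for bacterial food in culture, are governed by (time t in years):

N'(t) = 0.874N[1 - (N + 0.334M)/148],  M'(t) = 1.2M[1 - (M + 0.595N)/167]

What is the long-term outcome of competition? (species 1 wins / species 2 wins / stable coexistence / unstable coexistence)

stable coexistence

Compare the nullcline intercepts: K1/α12 = 148/0.334 = 443 > K2 = 167; K2/α21 = 167/0.595 = 281 > K1 = 148.
Since both inequalities hold, each species can invade when rare, so the interior equilibrium is stable.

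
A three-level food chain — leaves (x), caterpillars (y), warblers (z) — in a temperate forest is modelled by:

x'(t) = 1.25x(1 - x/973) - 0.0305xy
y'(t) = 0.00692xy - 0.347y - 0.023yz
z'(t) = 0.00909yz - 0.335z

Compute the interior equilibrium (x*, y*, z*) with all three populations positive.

From dz/dt = 0: 0.00909y* = 0.335, so y* = 36.9.
From dx/dt = 0: 1.25(1 - x*/973) = 0.0305·36.9, giving x* = 973·(1 - 0.899) = 98.
From dy/dt = 0: 0.00692·98 - 0.347 = 0.023z*, so z* = 0.332/0.023 = 14.4.

x* ≈ 98, y* ≈ 36.9, z* ≈ 14.4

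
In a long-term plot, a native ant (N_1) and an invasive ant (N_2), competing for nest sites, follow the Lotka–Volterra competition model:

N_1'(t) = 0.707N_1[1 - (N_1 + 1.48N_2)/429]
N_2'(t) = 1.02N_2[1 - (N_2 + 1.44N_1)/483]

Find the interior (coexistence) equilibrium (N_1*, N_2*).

N_1* ≈ 253, N_2* ≈ 119

Setting both brackets to zero gives the nullclines N_1 + 1.48N_2 = 429 and 1.44N_1 + N_2 = 483.
Substituting N_2 = 483 - 1.44N_1 into the first: N_1(1 - 1.48·1.44) = 429 - 1.48·483.
So N_1* = -286/-1.13 = 253, and then N_2* = 483 - 1.44·253 = 119.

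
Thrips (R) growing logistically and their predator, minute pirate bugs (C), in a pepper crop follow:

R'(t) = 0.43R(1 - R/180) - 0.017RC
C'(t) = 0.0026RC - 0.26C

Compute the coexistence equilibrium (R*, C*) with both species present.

R* ≈ 100, C* ≈ 11.2

From dC/dt = 0 with C > 0: 0.0026R* = 0.26, so R* = 100.
Substitute into dR/dt = 0: 0.43(1 - 100/180) = 0.017C*.
The bracket is 0.444, giving C* = 0.191/0.017 = 11.2.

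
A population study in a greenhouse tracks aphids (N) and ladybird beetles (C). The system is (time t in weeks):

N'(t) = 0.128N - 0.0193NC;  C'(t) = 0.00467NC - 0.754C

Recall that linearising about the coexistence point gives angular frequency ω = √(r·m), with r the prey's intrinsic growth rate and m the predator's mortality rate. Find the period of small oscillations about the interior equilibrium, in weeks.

T ≈ 20.2 weeks

Here r = 0.128 and m = 0.754, so r·m = 0.0965.
ω = √0.0965 = 0.311 per week, hence T = 2π/ω ≈ 20.2 weeks.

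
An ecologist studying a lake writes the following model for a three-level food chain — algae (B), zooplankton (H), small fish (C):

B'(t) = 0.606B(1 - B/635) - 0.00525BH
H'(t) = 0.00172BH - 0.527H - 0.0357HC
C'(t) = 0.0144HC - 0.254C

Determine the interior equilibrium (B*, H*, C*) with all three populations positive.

B* ≈ 538, H* ≈ 17.6, C* ≈ 11.2

From dC/dt = 0: 0.0144H* = 0.254, so H* = 17.6.
From dB/dt = 0: 0.606(1 - B*/635) = 0.00525·17.6, giving B* = 635·(1 - 0.153) = 538.
From dH/dt = 0: 0.00172·538 - 0.527 = 0.0357C*, so C* = 0.398/0.0357 = 11.2.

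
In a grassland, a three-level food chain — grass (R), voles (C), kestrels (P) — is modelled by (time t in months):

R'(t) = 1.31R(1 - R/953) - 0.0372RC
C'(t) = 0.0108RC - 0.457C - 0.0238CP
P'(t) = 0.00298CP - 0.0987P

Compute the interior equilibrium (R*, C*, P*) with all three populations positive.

R* ≈ 56.7, C* ≈ 33.1, P* ≈ 6.52

From dP/dt = 0: 0.00298C* = 0.0987, so C* = 33.1.
From dR/dt = 0: 1.31(1 - R*/953) = 0.0372·33.1, giving R* = 953·(1 - 0.941) = 56.7.
From dC/dt = 0: 0.0108·56.7 - 0.457 = 0.0238P*, so P* = 0.155/0.0238 = 6.52.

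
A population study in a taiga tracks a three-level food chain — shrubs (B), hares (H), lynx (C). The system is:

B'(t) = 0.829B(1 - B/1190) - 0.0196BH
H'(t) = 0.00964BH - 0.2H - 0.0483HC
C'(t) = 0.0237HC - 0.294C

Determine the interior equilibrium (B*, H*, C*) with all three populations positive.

From dC/dt = 0: 0.0237H* = 0.294, so H* = 12.4.
From dB/dt = 0: 0.829(1 - B*/1190) = 0.0196·12.4, giving B* = 1190·(1 - 0.293) = 841.
From dH/dt = 0: 0.00964·841 - 0.2 = 0.0483C*, so C* = 7.91/0.0483 = 164.

B* ≈ 841, H* ≈ 12.4, C* ≈ 164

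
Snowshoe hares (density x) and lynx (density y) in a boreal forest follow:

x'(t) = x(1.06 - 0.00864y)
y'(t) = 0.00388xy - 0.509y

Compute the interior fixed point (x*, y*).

x* ≈ 131, y* ≈ 123

Set dy/dt = 0 with y > 0: 0.00388x - 0.509 = 0, so x* = 0.509/0.00388 = 131.
Set dx/dt = 0 with x > 0: 1.06 - 0.00864y = 0, so y* = 1.06/0.00864 = 123.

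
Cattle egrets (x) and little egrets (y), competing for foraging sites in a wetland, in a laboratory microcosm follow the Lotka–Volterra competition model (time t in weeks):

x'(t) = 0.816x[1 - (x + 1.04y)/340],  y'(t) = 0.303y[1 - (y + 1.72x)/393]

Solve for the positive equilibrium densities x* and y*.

Setting both brackets to zero gives the nullclines x + 1.04y = 340 and 1.72x + y = 393.
Substituting y = 393 - 1.72x into the first: x(1 - 1.04·1.72) = 340 - 1.04·393.
So x* = -68.7/-0.789 = 87.1, and then y* = 393 - 1.72·87.1 = 243.

x* ≈ 87.1, y* ≈ 243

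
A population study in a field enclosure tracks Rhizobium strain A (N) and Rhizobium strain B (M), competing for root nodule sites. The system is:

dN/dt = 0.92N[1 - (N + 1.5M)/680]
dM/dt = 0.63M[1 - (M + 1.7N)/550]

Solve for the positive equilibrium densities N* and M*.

N* ≈ 93.5, M* ≈ 391

Setting both brackets to zero gives the nullclines N + 1.5M = 680 and 1.7N + M = 550.
Substituting M = 550 - 1.7N into the first: N(1 - 1.5·1.7) = 680 - 1.5·550.
So N* = -145/-1.55 = 93.5, and then M* = 550 - 1.7·93.5 = 391.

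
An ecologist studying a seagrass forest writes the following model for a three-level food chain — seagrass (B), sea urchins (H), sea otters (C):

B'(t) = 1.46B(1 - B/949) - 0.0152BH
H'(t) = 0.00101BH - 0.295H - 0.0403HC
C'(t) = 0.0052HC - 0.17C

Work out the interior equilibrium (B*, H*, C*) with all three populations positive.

B* ≈ 626, H* ≈ 32.7, C* ≈ 8.37

From dC/dt = 0: 0.0052H* = 0.17, so H* = 32.7.
From dB/dt = 0: 1.46(1 - B*/949) = 0.0152·32.7, giving B* = 949·(1 - 0.34) = 626.
From dH/dt = 0: 0.00101·626 - 0.295 = 0.0403C*, so C* = 0.337/0.0403 = 8.37.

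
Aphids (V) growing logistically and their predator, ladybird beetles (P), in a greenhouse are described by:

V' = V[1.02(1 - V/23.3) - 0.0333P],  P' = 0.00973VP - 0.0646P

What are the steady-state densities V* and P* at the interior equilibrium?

V* ≈ 6.64, P* ≈ 21.9

From dP/dt = 0 with P > 0: 0.00973V* = 0.0646, so V* = 6.64.
Substitute into dV/dt = 0: 1.02(1 - 6.64/23.3) = 0.0333P*.
The bracket is 0.715, giving P* = 0.729/0.0333 = 21.9.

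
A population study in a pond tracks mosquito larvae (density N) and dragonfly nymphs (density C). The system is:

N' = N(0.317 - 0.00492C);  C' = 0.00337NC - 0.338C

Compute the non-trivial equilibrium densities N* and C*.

Set dC/dt = 0 with C > 0: 0.00337N - 0.338 = 0, so N* = 0.338/0.00337 = 100.
Set dN/dt = 0 with N > 0: 0.317 - 0.00492C = 0, so C* = 0.317/0.00492 = 64.4.

N* ≈ 100, C* ≈ 64.4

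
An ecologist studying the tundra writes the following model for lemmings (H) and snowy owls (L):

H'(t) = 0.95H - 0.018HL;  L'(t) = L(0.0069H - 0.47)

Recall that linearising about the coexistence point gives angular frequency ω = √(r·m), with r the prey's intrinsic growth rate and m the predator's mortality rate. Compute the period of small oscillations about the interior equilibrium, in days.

Here r = 0.95 and m = 0.47, so r·m = 0.446.
ω = √0.446 = 0.668 per day, hence T = 2π/ω ≈ 9.4 days.

T ≈ 9.4 days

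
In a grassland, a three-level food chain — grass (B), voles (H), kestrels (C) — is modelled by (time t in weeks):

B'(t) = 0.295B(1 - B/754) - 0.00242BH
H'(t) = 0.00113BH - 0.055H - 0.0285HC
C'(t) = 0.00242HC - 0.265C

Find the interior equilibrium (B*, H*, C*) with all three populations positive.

B* ≈ 76.7, H* ≈ 110, C* ≈ 1.11

From dC/dt = 0: 0.00242H* = 0.265, so H* = 110.
From dB/dt = 0: 0.295(1 - B*/754) = 0.00242·110, giving B* = 754·(1 - 0.898) = 76.7.
From dH/dt = 0: 0.00113·76.7 - 0.055 = 0.0285C*, so C* = 0.0316/0.0285 = 1.11.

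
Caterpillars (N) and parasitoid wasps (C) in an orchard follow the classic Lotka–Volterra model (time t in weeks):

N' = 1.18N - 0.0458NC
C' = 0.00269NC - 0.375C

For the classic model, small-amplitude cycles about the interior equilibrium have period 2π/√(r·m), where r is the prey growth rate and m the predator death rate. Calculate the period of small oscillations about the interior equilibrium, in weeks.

Here r = 1.18 and m = 0.375, so r·m = 0.443.
ω = √0.443 = 0.665 per week, hence T = 2π/ω ≈ 9.45 weeks.

T ≈ 9.45 weeks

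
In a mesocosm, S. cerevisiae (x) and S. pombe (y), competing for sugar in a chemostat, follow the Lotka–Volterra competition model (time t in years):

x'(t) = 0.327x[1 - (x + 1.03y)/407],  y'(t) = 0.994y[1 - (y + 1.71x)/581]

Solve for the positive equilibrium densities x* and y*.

Setting both brackets to zero gives the nullclines x + 1.03y = 407 and 1.71x + y = 581.
Substituting y = 581 - 1.71x into the first: x(1 - 1.03·1.71) = 407 - 1.03·581.
So x* = -191/-0.761 = 251, and then y* = 581 - 1.71·251 = 151.

x* ≈ 251, y* ≈ 151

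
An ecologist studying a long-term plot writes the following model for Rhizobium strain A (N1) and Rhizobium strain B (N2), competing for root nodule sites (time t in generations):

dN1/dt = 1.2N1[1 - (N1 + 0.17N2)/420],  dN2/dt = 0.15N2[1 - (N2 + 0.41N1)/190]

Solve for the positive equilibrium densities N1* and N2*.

Setting both brackets to zero gives the nullclines N1 + 0.17N2 = 420 and 0.41N1 + N2 = 190.
Substituting N2 = 190 - 0.41N1 into the first: N1(1 - 0.17·0.41) = 420 - 0.17·190.
So N1* = 388/0.93 = 417, and then N2* = 190 - 0.41·417 = 19.1.

N1* ≈ 417, N2* ≈ 19.1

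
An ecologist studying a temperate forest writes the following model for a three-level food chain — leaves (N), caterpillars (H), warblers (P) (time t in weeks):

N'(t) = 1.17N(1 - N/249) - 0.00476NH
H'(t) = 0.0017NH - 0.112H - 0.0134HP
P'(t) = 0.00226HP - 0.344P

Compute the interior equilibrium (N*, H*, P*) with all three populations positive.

From dP/dt = 0: 0.00226H* = 0.344, so H* = 152.
From dN/dt = 0: 1.17(1 - N*/249) = 0.00476·152, giving N* = 249·(1 - 0.619) = 94.8.
From dH/dt = 0: 0.0017·94.8 - 0.112 = 0.0134P*, so P* = 0.0492/0.0134 = 3.67.

N* ≈ 94.8, H* ≈ 152, P* ≈ 3.67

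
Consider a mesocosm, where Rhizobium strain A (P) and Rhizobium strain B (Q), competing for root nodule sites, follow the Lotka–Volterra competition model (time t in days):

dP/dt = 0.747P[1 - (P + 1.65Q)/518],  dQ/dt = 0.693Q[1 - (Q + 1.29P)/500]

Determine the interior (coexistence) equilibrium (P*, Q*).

P* ≈ 272, Q* ≈ 149

Setting both brackets to zero gives the nullclines P + 1.65Q = 518 and 1.29P + Q = 500.
Substituting Q = 500 - 1.29P into the first: P(1 - 1.65·1.29) = 518 - 1.65·500.
So P* = -307/-1.13 = 272, and then Q* = 500 - 1.29·272 = 149.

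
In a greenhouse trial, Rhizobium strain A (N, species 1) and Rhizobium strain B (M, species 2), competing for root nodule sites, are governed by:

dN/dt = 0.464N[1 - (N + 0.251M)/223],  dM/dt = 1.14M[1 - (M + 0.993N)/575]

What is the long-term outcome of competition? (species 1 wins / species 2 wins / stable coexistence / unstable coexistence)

Compare the nullcline intercepts: K1/α12 = 223/0.251 = 888 > K2 = 575; K2/α21 = 575/0.993 = 579 > K1 = 223.
Since both inequalities hold, each species can invade when rare, so the interior equilibrium is stable.

stable coexistence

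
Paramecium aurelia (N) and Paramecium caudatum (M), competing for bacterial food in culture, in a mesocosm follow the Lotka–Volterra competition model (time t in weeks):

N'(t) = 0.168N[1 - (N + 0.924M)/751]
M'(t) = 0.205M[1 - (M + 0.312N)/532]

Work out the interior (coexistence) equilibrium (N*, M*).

N* ≈ 365, M* ≈ 418

Setting both brackets to zero gives the nullclines N + 0.924M = 751 and 0.312N + M = 532.
Substituting M = 532 - 0.312N into the first: N(1 - 0.924·0.312) = 751 - 0.924·532.
So N* = 259/0.712 = 365, and then M* = 532 - 0.312·365 = 418.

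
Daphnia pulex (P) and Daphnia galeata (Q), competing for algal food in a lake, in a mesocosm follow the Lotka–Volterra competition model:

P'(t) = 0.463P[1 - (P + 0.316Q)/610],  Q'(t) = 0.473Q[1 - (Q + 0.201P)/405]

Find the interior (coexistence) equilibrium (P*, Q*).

P* ≈ 515, Q* ≈ 302

Setting both brackets to zero gives the nullclines P + 0.316Q = 610 and 0.201P + Q = 405.
Substituting Q = 405 - 0.201P into the first: P(1 - 0.316·0.201) = 610 - 0.316·405.
So P* = 482/0.936 = 515, and then Q* = 405 - 0.201·515 = 302.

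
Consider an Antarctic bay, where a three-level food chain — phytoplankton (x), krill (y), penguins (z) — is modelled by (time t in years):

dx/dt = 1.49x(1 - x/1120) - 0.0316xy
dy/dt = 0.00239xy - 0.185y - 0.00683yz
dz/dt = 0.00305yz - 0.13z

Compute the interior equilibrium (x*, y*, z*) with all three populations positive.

From dz/dt = 0: 0.00305y* = 0.13, so y* = 42.6.
From dx/dt = 0: 1.49(1 - x*/1120) = 0.0316·42.6, giving x* = 1120·(1 - 0.904) = 108.
From dy/dt = 0: 0.00239·108 - 0.185 = 0.00683z*, so z* = 0.0721/0.00683 = 10.6.

x* ≈ 108, y* ≈ 42.6, z* ≈ 10.6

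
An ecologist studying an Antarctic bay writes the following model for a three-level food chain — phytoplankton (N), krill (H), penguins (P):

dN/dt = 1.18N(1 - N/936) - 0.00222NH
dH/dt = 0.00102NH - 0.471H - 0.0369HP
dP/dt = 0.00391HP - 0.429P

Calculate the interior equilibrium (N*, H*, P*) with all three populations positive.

From dP/dt = 0: 0.00391H* = 0.429, so H* = 110.
From dN/dt = 0: 1.18(1 - N*/936) = 0.00222·110, giving N* = 936·(1 - 0.206) = 743.
From dH/dt = 0: 0.00102·743 - 0.471 = 0.0369P*, so P* = 0.287/0.0369 = 7.77.

N* ≈ 743, H* ≈ 110, P* ≈ 7.77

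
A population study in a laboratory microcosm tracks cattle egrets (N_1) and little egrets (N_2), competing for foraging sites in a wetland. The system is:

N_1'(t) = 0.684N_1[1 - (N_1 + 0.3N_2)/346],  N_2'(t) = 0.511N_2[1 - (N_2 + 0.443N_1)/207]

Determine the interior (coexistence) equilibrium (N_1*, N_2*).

N_1* ≈ 327, N_2* ≈ 62

Setting both brackets to zero gives the nullclines N_1 + 0.3N_2 = 346 and 0.443N_1 + N_2 = 207.
Substituting N_2 = 207 - 0.443N_1 into the first: N_1(1 - 0.3·0.443) = 346 - 0.3·207.
So N_1* = 284/0.867 = 327, and then N_2* = 207 - 0.443·327 = 62.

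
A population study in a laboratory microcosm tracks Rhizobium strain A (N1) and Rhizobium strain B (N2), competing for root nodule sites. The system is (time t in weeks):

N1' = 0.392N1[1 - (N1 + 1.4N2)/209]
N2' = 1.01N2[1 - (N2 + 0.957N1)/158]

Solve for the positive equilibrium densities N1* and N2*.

Setting both brackets to zero gives the nullclines N1 + 1.4N2 = 209 and 0.957N1 + N2 = 158.
Substituting N2 = 158 - 0.957N1 into the first: N1(1 - 1.4·0.957) = 209 - 1.4·158.
So N1* = -12.2/-0.34 = 35.9, and then N2* = 158 - 0.957·35.9 = 124.

N1* ≈ 35.9, N2* ≈ 124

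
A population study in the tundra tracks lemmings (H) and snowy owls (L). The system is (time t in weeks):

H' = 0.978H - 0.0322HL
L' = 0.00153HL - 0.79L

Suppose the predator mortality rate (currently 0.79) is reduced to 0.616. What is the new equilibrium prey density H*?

H* ≈ 403

At the interior fixed point, setting dL/dt = 0 with L > 0 fixes H* = (predator death rate)/(HL coefficient) — independent of the other coefficients.
With the change, H* = 0.616/0.00153 = 403; it falls from 516.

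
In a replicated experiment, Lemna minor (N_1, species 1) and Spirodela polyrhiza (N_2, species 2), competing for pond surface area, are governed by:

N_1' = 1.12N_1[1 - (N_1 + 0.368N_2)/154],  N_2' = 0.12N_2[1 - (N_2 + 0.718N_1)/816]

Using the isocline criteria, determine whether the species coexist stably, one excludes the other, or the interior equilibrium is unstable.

Compare the nullcline intercepts: K1/α12 = 154/0.368 = 418 < K2 = 816; K2/α21 = 816/0.718 = 1140 > K1 = 154.
Since the inequalities point opposite ways, species 2 can invade but species 1 cannot.

species 2 excludes species 1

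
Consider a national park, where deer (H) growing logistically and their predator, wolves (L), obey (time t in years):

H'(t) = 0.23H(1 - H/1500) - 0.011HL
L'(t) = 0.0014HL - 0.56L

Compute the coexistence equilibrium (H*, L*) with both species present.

From dL/dt = 0 with L > 0: 0.0014H* = 0.56, so H* = 400.
Substitute into dH/dt = 0: 0.23(1 - 400/1500) = 0.011L*.
The bracket is 0.733, giving L* = 0.169/0.011 = 15.3.

H* ≈ 400, L* ≈ 15.3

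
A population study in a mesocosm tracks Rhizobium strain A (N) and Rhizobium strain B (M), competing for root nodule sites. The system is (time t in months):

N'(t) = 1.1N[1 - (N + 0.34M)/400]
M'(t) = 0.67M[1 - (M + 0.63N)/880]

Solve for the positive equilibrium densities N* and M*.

N* ≈ 128, M* ≈ 799

Setting both brackets to zero gives the nullclines N + 0.34M = 400 and 0.63N + M = 880.
Substituting M = 880 - 0.63N into the first: N(1 - 0.34·0.63) = 400 - 0.34·880.
So N* = 101/0.786 = 128, and then M* = 880 - 0.63·128 = 799.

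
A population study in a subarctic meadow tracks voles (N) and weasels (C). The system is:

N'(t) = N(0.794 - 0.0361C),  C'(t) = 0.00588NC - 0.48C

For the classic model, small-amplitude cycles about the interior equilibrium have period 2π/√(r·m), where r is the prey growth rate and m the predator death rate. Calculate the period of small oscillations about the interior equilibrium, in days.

T ≈ 10.2 days

Here r = 0.794 and m = 0.48, so r·m = 0.381.
ω = √0.381 = 0.617 per day, hence T = 2π/ω ≈ 10.2 days.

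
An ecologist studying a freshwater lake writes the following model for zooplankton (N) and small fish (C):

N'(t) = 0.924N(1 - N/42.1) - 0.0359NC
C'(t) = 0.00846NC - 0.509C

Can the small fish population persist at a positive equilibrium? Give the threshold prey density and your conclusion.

The predator equation gives dC/dt > 0 only when N > 0.509/0.00846 = 60.2.
Without the predator, N → K = 42.1. Since 42.1 < 60.2, the predator cannot invade.

Threshold N = 60.2; K < 60.2, so no, the predator goes extinct.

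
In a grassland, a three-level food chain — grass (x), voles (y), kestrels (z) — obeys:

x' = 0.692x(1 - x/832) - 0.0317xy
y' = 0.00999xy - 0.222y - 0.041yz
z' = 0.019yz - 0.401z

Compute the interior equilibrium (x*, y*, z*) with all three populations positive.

From dz/dt = 0: 0.019y* = 0.401, so y* = 21.1.
From dx/dt = 0: 0.692(1 - x*/832) = 0.0317·21.1, giving x* = 832·(1 - 0.967) = 27.6.
From dy/dt = 0: 0.00999·27.6 - 0.222 = 0.041z*, so z* = 0.0538/0.041 = 1.31.

x* ≈ 27.6, y* ≈ 21.1, z* ≈ 1.31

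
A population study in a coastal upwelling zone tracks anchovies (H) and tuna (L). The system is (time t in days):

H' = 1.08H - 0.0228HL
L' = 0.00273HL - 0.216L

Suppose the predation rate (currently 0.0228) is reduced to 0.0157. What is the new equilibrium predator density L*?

L* ≈ 68.8

At the interior fixed point, setting dH/dt = 0 with H > 0 fixes L* = (prey growth rate)/(HL coefficient) — independent of the other coefficients.
With the change, L* = 1.08/0.0157 = 68.8; it rises from 47.4.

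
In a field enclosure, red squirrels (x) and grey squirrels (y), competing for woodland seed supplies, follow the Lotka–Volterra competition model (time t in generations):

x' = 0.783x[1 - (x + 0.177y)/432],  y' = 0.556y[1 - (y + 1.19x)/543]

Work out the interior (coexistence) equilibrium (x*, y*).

Setting both brackets to zero gives the nullclines x + 0.177y = 432 and 1.19x + y = 543.
Substituting y = 543 - 1.19x into the first: x(1 - 0.177·1.19) = 432 - 0.177·543.
So x* = 336/0.789 = 426, and then y* = 543 - 1.19·426 = 36.6.

x* ≈ 426, y* ≈ 36.6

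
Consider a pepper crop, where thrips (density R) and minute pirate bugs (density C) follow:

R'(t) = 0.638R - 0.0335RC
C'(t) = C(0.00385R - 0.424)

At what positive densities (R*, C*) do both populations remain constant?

Set dC/dt = 0 with C > 0: 0.00385R - 0.424 = 0, so R* = 0.424/0.00385 = 110.
Set dR/dt = 0 with R > 0: 0.638 - 0.0335C = 0, so C* = 0.638/0.0335 = 19.

R* ≈ 110, C* ≈ 19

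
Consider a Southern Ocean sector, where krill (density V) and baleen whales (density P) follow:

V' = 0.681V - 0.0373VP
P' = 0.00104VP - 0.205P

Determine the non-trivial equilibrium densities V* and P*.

Set dP/dt = 0 with P > 0: 0.00104V - 0.205 = 0, so V* = 0.205/0.00104 = 197.
Set dV/dt = 0 with V > 0: 0.681 - 0.0373P = 0, so P* = 0.681/0.0373 = 18.3.

V* ≈ 197, P* ≈ 18.3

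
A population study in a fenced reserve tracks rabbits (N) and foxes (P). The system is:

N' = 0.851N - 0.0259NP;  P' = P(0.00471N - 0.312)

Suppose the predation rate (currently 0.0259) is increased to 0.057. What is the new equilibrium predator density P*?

P* ≈ 14.9

At the interior fixed point, setting dN/dt = 0 with N > 0 fixes P* = (prey growth rate)/(NP coefficient) — independent of the other coefficients.
With the change, P* = 0.851/0.057 = 14.9; it falls from 32.9.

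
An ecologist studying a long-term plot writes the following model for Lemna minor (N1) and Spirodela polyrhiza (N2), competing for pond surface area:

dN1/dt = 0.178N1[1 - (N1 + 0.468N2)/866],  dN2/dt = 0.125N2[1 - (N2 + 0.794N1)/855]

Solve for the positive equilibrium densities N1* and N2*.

N1* ≈ 741, N2* ≈ 266

Setting both brackets to zero gives the nullclines N1 + 0.468N2 = 866 and 0.794N1 + N2 = 855.
Substituting N2 = 855 - 0.794N1 into the first: N1(1 - 0.468·0.794) = 866 - 0.468·855.
So N1* = 466/0.628 = 741, and then N2* = 855 - 0.794·741 = 266.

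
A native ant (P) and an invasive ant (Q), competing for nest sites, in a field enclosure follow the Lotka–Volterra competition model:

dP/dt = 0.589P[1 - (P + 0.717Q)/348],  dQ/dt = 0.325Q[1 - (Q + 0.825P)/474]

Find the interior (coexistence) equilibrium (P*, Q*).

Setting both brackets to zero gives the nullclines P + 0.717Q = 348 and 0.825P + Q = 474.
Substituting Q = 474 - 0.825P into the first: P(1 - 0.717·0.825) = 348 - 0.717·474.
So P* = 8.14/0.408 = 19.9, and then Q* = 474 - 0.825·19.9 = 458.

P* ≈ 19.9, Q* ≈ 458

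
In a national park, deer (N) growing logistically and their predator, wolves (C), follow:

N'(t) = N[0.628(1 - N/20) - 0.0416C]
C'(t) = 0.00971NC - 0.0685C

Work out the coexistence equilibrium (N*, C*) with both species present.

From dC/dt = 0 with C > 0: 0.00971N* = 0.0685, so N* = 7.05.
Substitute into dN/dt = 0: 0.628(1 - 7.05/20) = 0.0416C*.
The bracket is 0.647, giving C* = 0.406/0.0416 = 9.77.

N* ≈ 7.05, C* ≈ 9.77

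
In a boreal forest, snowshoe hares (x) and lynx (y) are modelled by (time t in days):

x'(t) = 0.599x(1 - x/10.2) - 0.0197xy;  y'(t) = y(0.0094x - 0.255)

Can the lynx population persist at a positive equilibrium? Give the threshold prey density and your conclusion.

Threshold x = 27.1; K < 27.1, so no, the predator goes extinct.

The predator equation gives dy/dt > 0 only when x > 0.255/0.0094 = 27.1.
Without the predator, x → K = 10.2. Since 10.2 < 27.1, the predator cannot invade.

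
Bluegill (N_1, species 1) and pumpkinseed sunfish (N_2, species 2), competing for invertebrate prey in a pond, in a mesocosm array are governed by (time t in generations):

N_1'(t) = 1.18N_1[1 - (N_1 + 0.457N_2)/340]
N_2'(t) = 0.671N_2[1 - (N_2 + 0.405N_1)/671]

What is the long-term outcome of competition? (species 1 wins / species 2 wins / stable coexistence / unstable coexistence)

Compare the nullcline intercepts: K1/α12 = 340/0.457 = 744 > K2 = 671; K2/α21 = 671/0.405 = 1660 > K1 = 340.
Since both inequalities hold, each species can invade when rare, so the interior equilibrium is stable.

stable coexistence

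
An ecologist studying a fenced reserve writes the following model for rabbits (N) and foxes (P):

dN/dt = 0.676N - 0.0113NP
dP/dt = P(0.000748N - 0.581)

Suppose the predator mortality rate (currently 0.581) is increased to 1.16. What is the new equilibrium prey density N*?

N* ≈ 1550

At the interior fixed point, setting dP/dt = 0 with P > 0 fixes N* = (predator death rate)/(NP coefficient) — independent of the other coefficients.
With the change, N* = 1.16/0.000748 = 1550; it rises from 777.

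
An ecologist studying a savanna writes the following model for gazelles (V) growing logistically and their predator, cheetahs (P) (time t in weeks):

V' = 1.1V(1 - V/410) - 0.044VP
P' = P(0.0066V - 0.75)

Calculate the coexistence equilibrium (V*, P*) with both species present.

From dP/dt = 0 with P > 0: 0.0066V* = 0.75, so V* = 114.
Substitute into dV/dt = 0: 1.1(1 - 114/410) = 0.044P*.
The bracket is 0.723, giving P* = 0.795/0.044 = 18.1.

V* ≈ 114, P* ≈ 18.1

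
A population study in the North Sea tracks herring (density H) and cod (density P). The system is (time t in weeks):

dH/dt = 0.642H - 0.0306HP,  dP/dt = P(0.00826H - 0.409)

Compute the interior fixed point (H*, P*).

H* ≈ 49.5, P* ≈ 21

Set dP/dt = 0 with P > 0: 0.00826H - 0.409 = 0, so H* = 0.409/0.00826 = 49.5.
Set dH/dt = 0 with H > 0: 0.642 - 0.0306P = 0, so P* = 0.642/0.0306 = 21.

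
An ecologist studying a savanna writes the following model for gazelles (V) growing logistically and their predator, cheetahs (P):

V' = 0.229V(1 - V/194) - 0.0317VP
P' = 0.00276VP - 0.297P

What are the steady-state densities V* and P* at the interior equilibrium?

From dP/dt = 0 with P > 0: 0.00276V* = 0.297, so V* = 108.
Substitute into dV/dt = 0: 0.229(1 - 108/194) = 0.0317P*.
The bracket is 0.445, giving P* = 0.102/0.0317 = 3.22.

V* ≈ 108, P* ≈ 3.22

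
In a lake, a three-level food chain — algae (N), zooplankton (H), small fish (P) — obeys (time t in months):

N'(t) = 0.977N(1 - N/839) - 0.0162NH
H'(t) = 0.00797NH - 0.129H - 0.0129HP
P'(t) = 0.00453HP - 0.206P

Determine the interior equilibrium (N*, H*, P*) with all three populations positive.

N* ≈ 206, H* ≈ 45.5, P* ≈ 117

From dP/dt = 0: 0.00453H* = 0.206, so H* = 45.5.
From dN/dt = 0: 0.977(1 - N*/839) = 0.0162·45.5, giving N* = 839·(1 - 0.754) = 206.
From dH/dt = 0: 0.00797·206 - 0.129 = 0.0129P*, so P* = 1.52/0.0129 = 117.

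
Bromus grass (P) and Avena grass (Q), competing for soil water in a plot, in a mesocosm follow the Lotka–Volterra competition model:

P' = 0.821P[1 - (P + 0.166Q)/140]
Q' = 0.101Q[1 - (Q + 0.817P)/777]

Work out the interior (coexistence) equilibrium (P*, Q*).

P* ≈ 12.7, Q* ≈ 767

Setting both brackets to zero gives the nullclines P + 0.166Q = 140 and 0.817P + Q = 777.
Substituting Q = 777 - 0.817P into the first: P(1 - 0.166·0.817) = 140 - 0.166·777.
So P* = 11/0.864 = 12.7, and then Q* = 777 - 0.817·12.7 = 767.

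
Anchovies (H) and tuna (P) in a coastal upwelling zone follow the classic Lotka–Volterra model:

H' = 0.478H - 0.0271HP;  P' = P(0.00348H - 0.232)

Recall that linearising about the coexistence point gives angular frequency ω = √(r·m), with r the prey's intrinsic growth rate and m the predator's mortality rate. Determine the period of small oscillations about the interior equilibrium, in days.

T ≈ 18.9 days

Here r = 0.478 and m = 0.232, so r·m = 0.111.
ω = √0.111 = 0.333 per day, hence T = 2π/ω ≈ 18.9 days.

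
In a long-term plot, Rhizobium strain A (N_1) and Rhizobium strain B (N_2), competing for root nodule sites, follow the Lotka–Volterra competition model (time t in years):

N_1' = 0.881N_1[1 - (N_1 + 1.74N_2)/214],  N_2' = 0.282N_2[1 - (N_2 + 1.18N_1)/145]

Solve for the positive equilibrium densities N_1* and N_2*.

Setting both brackets to zero gives the nullclines N_1 + 1.74N_2 = 214 and 1.18N_1 + N_2 = 145.
Substituting N_2 = 145 - 1.18N_1 into the first: N_1(1 - 1.74·1.18) = 214 - 1.74·145.
So N_1* = -38.3/-1.05 = 36.4, and then N_2* = 145 - 1.18·36.4 = 102.

N_1* ≈ 36.4, N_2* ≈ 102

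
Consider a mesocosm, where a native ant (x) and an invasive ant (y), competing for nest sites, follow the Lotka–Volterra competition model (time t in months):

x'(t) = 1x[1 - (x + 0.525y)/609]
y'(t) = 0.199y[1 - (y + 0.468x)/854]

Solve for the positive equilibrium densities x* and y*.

x* ≈ 213, y* ≈ 754

Setting both brackets to zero gives the nullclines x + 0.525y = 609 and 0.468x + y = 854.
Substituting y = 854 - 0.468x into the first: x(1 - 0.525·0.468) = 609 - 0.525·854.
So x* = 161/0.754 = 213, and then y* = 854 - 0.468·213 = 754.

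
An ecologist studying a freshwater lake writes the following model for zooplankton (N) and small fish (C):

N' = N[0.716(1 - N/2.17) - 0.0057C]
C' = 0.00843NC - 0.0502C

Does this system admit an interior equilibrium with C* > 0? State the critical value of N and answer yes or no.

Threshold N = 5.95; K < 5.95, so no, the predator goes extinct.

The predator equation gives dC/dt > 0 only when N > 0.0502/0.00843 = 5.95.
Without the predator, N → K = 2.17. Since 2.17 < 5.95, the predator cannot invade.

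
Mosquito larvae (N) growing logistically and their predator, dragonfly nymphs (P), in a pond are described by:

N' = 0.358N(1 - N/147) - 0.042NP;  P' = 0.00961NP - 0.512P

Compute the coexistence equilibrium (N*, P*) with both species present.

N* ≈ 53.3, P* ≈ 5.43

From dP/dt = 0 with P > 0: 0.00961N* = 0.512, so N* = 53.3.
Substitute into dN/dt = 0: 0.358(1 - 53.3/147) = 0.042P*.
The bracket is 0.638, giving P* = 0.228/0.042 = 5.43.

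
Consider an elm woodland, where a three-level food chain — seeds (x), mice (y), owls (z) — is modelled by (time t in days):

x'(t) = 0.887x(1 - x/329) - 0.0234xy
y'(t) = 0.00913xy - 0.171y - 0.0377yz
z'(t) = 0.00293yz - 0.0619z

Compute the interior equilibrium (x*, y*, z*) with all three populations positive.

x* ≈ 146, y* ≈ 21.1, z* ≈ 30.7

From dz/dt = 0: 0.00293y* = 0.0619, so y* = 21.1.
From dx/dt = 0: 0.887(1 - x*/329) = 0.0234·21.1, giving x* = 329·(1 - 0.557) = 146.
From dy/dt = 0: 0.00913·146 - 0.171 = 0.0377z*, so z* = 1.16/0.0377 = 30.7.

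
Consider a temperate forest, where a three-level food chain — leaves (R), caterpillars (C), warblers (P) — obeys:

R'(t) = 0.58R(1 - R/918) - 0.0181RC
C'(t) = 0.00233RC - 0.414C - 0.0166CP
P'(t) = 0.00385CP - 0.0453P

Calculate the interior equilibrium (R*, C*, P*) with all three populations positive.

From dP/dt = 0: 0.00385C* = 0.0453, so C* = 11.8.
From dR/dt = 0: 0.58(1 - R*/918) = 0.0181·11.8, giving R* = 918·(1 - 0.367) = 581.
From dC/dt = 0: 0.00233·581 - 0.414 = 0.0166P*, so P* = 0.94/0.0166 = 56.6.

R* ≈ 581, C* ≈ 11.8, P* ≈ 56.6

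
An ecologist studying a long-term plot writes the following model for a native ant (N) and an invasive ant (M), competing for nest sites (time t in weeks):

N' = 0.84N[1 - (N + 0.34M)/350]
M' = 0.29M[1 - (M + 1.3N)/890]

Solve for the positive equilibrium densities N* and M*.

Setting both brackets to zero gives the nullclines N + 0.34M = 350 and 1.3N + M = 890.
Substituting M = 890 - 1.3N into the first: N(1 - 0.34·1.3) = 350 - 0.34·890.
So N* = 47.4/0.558 = 84.9, and then M* = 890 - 1.3·84.9 = 780.

N* ≈ 84.9, M* ≈ 780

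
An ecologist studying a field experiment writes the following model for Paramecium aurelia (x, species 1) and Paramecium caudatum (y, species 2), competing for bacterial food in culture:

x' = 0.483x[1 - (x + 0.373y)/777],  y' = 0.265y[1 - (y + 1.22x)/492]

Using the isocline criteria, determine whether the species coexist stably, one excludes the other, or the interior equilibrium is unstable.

species 1 excludes species 2

Compare the nullcline intercepts: K1/α12 = 777/0.373 = 2080 > K2 = 492; K2/α21 = 492/1.22 = 403 < K1 = 777.
Since the inequalities point opposite ways, species 1 can invade but species 2 cannot.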